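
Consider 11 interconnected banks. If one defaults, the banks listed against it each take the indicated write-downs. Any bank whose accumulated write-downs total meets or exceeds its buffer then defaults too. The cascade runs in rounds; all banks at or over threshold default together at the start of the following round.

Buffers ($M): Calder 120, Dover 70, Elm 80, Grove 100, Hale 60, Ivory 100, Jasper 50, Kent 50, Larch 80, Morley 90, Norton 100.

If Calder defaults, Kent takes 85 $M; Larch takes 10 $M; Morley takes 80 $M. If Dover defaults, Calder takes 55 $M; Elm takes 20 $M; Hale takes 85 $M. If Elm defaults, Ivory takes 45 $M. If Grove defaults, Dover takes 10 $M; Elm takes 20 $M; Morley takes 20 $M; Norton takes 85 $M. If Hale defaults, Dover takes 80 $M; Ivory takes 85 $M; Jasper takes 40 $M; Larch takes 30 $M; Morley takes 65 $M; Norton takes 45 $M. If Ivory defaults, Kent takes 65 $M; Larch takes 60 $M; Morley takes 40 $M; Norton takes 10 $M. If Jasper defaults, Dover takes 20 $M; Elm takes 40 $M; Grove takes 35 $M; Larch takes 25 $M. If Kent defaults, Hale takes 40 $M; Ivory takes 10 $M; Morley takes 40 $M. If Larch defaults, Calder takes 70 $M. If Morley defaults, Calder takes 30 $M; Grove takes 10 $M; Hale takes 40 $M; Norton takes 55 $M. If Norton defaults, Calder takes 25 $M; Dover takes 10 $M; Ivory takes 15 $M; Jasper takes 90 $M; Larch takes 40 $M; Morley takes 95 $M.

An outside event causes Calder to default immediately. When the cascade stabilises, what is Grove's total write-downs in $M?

Round 1 — Calder defaults (initial).
  Kent: +85 → 85 ≥ 50
  Larch: +10 → 10 < 80
  Morley: +80 → 80 < 90
Round 2 — Kent defaults.
  Hale: +40 → 40 < 60
  Ivory: +10 → 10 < 100
  Morley: +40 → 120 ≥ 90
Round 3 — Morley defaults.
  Grove: +10 → 10 < 100
  Hale: +40 → 80 ≥ 60
  Norton: +55 → 55 < 100
Round 4 — Hale defaults.
  Dover: +80 → 80 ≥ 70
  Ivory: +85 → 95 < 100
  Jasper: +40 → 40 < 50
  Larch: +30 → 40 < 80
  Norton: +45 → 100 ≥ 100
Round 5 — Dover, Norton default.
  Elm: +20 → 20 < 80
  Ivory: +15 → 110 ≥ 100
  Jasper: +90 → 130 ≥ 50
  Larch: +40 → 80 ≥ 80
Round 6 — Ivory, Jasper, Larch default.
  Elm: +40 → 60 < 80
  Grove: +35 → 45 < 100
No further defaults.

45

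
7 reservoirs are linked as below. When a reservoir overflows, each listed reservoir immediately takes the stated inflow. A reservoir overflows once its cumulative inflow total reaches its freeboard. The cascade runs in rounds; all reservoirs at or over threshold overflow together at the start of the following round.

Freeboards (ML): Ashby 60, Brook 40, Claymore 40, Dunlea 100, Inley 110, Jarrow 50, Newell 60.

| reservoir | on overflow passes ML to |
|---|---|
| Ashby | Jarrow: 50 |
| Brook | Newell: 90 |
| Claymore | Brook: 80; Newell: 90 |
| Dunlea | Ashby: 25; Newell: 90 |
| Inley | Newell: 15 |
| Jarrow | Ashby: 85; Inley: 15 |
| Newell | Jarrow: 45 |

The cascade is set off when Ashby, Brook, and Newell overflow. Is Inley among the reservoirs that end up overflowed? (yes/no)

Round 1 — Ashby, Brook, Newell overflow (initial).
  Jarrow: +50+45 → 95 ≥ 50
Round 2 — Jarrow overflows.
  Inley: +15 → 15 < 110
No further overflows.

no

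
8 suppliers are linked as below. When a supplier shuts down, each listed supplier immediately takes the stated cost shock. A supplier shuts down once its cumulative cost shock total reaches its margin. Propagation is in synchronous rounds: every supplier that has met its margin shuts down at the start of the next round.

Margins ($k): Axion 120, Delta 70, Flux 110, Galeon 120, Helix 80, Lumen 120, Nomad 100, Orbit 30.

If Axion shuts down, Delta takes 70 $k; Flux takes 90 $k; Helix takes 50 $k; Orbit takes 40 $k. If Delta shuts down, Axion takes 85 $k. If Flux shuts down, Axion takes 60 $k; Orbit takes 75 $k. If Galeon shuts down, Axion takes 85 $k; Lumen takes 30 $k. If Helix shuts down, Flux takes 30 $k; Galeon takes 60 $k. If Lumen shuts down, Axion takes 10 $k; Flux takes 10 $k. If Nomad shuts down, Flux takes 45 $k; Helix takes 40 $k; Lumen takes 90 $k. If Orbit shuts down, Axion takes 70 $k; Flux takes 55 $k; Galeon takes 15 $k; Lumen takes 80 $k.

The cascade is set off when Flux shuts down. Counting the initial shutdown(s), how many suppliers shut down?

Round 1 — Flux shuts down (initial).
  Axion: +60 → 60 < 120
  Orbit: +75 → 75 ≥ 30
Round 2 — Orbit shuts down.
  Axion: +70 → 130 ≥ 120
  Galeon: +15 → 15 < 120
  Lumen: +80 → 80 < 120
Round 3 — Axion shuts down.
  Delta: +70 → 70 ≥ 70
  Helix: +50 → 50 < 80
Round 4 — Delta shuts down.
No further shutdowns.

4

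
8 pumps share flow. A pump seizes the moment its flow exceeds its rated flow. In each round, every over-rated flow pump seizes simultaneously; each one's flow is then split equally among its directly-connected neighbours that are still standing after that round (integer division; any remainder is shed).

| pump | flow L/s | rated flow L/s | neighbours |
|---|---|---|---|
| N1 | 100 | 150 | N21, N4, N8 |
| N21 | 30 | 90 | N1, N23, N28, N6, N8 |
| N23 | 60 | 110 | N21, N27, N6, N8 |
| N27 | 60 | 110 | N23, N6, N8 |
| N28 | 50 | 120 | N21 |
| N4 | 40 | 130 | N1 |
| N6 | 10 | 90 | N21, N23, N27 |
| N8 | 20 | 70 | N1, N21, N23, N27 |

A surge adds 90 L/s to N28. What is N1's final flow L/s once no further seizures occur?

Round 1 — N28 at 140 > 120. N28 seizes.
  N28 sheds 140 L/s to N21: 140 each.
    N21: 30+140 = 170 > 90
Round 2 — N21 seizes.
  N21 sheds 170 L/s to N1, N23, N6, N8: 42 each (2 lost).
    N1: 100+42 = 142 ≤ 150
    N23: 60+42 = 102 ≤ 110
    N6: 10+42 = 52 ≤ 90
    N8: 20+42 = 62 ≤ 70
No further seizures.

142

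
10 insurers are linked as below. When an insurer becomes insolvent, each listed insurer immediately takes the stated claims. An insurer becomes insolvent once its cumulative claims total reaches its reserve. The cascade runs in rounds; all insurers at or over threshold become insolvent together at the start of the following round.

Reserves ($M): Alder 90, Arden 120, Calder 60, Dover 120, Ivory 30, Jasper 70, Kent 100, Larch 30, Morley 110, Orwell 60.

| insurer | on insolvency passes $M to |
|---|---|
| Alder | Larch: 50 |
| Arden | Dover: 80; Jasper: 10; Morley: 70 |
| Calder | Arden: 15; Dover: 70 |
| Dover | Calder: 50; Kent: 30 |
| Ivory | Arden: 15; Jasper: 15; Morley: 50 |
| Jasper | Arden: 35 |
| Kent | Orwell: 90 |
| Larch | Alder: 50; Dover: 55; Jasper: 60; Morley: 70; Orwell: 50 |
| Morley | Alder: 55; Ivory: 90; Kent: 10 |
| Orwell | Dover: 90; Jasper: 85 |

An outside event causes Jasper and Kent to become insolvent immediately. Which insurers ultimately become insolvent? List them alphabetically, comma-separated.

Jasper, Kent, Orwell

Round 1 — Jasper, Kent become insolvent (initial).
  Arden: +35 → 35 < 120
  Orwell: +90 → 90 ≥ 60
Round 2 — Orwell becomes insolvent.
  Dover: +90 → 90 < 120
No further insolvencies.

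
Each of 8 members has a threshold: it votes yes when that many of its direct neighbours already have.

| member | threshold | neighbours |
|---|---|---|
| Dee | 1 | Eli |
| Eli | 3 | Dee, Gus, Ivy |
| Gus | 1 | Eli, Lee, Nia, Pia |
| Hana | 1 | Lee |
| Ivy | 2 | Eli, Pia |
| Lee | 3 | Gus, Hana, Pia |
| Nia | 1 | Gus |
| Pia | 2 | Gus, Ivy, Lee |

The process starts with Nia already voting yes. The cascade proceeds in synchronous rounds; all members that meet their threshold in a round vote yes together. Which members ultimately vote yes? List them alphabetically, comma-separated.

Round 1 — Nia votes yes (initial).
Round 2 — checking thresholds:
  Gus: 1 of 4 neighbours ≥ 1, votes yes.
Round 3 — no new yes votes; cascade stops.

Gus, Nia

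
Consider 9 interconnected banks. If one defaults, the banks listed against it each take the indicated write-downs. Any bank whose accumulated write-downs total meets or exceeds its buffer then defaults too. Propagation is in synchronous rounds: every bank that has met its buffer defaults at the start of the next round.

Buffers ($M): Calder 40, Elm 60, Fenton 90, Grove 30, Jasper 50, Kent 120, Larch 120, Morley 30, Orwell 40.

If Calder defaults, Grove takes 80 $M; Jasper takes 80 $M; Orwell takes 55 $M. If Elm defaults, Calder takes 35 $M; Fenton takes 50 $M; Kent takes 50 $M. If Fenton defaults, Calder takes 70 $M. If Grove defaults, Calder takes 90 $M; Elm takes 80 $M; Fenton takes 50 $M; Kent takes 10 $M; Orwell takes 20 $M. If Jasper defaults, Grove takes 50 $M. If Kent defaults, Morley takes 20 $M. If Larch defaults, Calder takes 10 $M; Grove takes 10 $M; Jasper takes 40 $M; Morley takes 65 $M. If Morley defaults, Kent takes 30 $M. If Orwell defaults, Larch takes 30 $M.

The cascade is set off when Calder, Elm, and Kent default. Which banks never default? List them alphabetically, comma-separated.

Round 1 — Calder, Elm, Kent default (initial).
  Fenton: +50 → 50 < 90
  Grove: +80 → 80 ≥ 30
  Jasper: +80 → 80 ≥ 50
  Morley: +20 → 20 < 30
  Orwell: +55 → 55 ≥ 40
Round 2 — Grove, Jasper, Orwell default.
  Fenton: +50 → 100 ≥ 90
  Larch: +30 → 30 < 120
Round 3 — Fenton defaults.
No further defaults.

Larch, Morley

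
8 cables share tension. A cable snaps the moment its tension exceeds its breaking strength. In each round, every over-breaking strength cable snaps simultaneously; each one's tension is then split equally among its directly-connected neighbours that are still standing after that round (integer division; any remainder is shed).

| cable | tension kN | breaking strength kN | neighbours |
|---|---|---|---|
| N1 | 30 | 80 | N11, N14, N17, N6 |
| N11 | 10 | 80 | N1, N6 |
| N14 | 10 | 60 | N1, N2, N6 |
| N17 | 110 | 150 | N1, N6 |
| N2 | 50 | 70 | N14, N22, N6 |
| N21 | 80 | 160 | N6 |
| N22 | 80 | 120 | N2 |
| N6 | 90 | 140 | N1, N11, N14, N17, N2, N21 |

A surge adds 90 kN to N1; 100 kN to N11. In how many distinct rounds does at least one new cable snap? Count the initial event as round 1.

4

Round 1 — N1 at 120 > 80; N11 at 110 > 80. N1, N11 snap.
  N1 sheds 120 kN to N14, N17, N6: 40 each.
    N14: 10+40 = 50 ≤ 60
    N17: 110+40 = 150 ≤ 150
    N6: 90+40 = 130 ≤ 140
  N11 sheds 110 kN to N6: 110 each.
    N6: 130+110 = 240 > 140
Round 2 — N6 snaps.
  N6 sheds 240 kN to N14, N17, N2, N21: 60 each.
    N14: 50+60 = 110 > 60
    N17: 150+60 = 210 > 150
    N2: 50+60 = 110 > 70
    N21: 80+60 = 140 ≤ 160
Round 3 — N14, N17, N2 snap.
  N14 sheds 110 kN: no online neighbours, lost.
  N17 sheds 210 kN: no online neighbours, lost.
  N2 sheds 110 kN to N22: 110 each.
    N22: 80+110 = 190 > 120
Round 4 — N22 snaps.
  N22 sheds 190 kN: no online neighbours, lost.
No further breaks.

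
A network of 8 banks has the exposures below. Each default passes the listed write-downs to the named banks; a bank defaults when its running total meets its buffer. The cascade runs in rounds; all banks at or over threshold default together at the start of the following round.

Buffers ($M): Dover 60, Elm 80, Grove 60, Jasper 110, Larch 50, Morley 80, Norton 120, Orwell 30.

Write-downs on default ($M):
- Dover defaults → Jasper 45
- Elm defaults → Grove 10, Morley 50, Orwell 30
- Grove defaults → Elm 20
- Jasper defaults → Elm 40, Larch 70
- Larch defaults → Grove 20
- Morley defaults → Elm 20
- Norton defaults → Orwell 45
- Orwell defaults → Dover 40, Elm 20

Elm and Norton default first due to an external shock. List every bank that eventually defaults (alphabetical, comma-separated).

Round 1 — Elm, Norton default (initial).
  Grove: +10 → 10 < 60
  Morley: +50 → 50 < 80
  Orwell: +30+45 → 75 ≥ 30
Round 2 — Orwell defaults.
  Dover: +40 → 40 < 60
No further defaults.

Elm, Norton, Orwell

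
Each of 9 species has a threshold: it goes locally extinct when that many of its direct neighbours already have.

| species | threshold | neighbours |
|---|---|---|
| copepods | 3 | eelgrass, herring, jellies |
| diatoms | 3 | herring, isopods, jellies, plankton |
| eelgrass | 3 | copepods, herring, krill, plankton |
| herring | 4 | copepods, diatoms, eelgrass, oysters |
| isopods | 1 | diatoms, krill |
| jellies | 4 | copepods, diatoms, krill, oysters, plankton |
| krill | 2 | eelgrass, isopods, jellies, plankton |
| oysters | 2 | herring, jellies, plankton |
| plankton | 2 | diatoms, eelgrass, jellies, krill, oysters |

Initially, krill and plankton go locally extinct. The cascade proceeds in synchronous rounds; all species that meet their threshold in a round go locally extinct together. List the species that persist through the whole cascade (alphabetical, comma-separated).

copepods, diatoms, eelgrass, herring, jellies, oysters

Round 1 — krill, plankton go locally extinct (initial).
Round 2 — checking thresholds:
  diatoms: 1 of 4 neighbours < 3, holds.
  eelgrass: 2 of 4 neighbours < 3, holds.
  isopods: 1 of 2 neighbours ≥ 1, goes locally extinct.
  jellies: 2 of 5 neighbours < 4, holds.
  oysters: 1 of 3 neighbours < 2, holds.
Round 3 — no new extinctions; cascade stops.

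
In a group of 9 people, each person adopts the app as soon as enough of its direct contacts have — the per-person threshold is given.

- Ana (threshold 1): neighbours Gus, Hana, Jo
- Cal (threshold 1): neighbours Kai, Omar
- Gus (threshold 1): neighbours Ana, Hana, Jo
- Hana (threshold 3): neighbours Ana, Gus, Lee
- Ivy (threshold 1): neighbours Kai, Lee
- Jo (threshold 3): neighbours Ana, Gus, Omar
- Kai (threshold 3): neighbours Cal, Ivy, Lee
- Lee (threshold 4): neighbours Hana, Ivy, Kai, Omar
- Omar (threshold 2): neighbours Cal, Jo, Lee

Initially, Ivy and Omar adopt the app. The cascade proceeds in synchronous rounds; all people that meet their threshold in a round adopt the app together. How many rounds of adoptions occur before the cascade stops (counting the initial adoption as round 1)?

2

Round 1 — Ivy, Omar adopt the app (initial).
Round 2 — checking thresholds:
  Cal: 1 of 2 neighbours ≥ 1, adopts the app.
  Jo: 1 of 3 neighbours < 3, not yet.
  Kai: 1 of 3 neighbours < 3, not yet.
  Lee: 2 of 4 neighbours < 4, not yet.
Round 3 — no new adoptions; cascade stops.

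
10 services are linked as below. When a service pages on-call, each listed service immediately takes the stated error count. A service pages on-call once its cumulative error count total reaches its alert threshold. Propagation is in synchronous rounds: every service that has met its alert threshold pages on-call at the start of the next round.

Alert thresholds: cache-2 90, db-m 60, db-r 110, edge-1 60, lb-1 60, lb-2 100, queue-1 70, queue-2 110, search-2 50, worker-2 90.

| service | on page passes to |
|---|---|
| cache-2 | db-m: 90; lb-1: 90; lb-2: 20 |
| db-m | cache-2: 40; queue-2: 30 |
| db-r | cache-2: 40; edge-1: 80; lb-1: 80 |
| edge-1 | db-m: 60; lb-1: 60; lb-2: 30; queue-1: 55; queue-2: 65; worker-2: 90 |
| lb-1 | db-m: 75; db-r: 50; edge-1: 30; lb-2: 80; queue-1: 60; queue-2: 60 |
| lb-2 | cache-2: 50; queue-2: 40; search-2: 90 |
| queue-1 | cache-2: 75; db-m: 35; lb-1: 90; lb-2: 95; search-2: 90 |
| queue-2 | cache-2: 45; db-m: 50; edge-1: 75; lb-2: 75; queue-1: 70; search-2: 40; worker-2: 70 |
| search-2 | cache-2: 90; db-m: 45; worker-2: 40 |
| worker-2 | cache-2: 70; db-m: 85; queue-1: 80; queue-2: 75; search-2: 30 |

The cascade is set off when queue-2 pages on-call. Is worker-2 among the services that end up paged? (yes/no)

Round 1 — queue-2 pages on-call (initial).
  cache-2: +45 → 45 < 90
  db-m: +50 → 50 < 60
  edge-1: +75 → 75 ≥ 60
  lb-2: +75 → 75 < 100
  queue-1: +70 → 70 ≥ 70
  search-2: +40 → 40 < 50
  worker-2: +70 → 70 < 90
Round 2 — edge-1, queue-1 page on-call.
  cache-2: +75 → 120 ≥ 90
  db-m: +60+35 → 145 ≥ 60
  lb-1: +60+90 → 150 ≥ 60
  lb-2: +30+95 → 200 ≥ 100
  search-2: +90 → 130 ≥ 50
  worker-2: +90 → 160 ≥ 90
Round 3 — cache-2, db-m, lb-1, lb-2, search-2, worker-2 page on-call.
  db-r: +50 → 50 < 110
No further pages.

yes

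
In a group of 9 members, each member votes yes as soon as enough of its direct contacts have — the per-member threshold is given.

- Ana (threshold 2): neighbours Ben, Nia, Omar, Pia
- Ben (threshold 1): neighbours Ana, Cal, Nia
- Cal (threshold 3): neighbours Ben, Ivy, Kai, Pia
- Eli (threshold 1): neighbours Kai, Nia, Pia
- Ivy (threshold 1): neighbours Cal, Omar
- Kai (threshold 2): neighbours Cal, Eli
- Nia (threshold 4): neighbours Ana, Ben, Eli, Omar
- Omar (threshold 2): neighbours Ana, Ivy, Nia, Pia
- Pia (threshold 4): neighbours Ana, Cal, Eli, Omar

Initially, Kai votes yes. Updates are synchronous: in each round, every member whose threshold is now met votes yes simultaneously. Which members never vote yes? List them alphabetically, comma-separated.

Ana, Ben, Cal, Ivy, Nia, Omar, Pia

Round 1 — Kai votes yes (initial).
Round 2 — checking thresholds:
  Cal: 1 of 4 neighbours < 3, not yet.
  Eli: 1 of 3 neighbours ≥ 1, votes yes.
Round 3 — no new yes votes; cascade stops.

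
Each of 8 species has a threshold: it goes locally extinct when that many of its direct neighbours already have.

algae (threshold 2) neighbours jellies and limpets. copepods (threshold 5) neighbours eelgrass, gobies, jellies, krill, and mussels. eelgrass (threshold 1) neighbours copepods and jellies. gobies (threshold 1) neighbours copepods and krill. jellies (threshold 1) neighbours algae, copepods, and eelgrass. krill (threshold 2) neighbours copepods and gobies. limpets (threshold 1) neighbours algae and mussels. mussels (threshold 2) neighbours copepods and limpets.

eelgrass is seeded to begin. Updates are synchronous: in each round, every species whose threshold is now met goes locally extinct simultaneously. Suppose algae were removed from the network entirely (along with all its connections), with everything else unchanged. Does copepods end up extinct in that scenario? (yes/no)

no

With algae removed:
Round 1 — eelgrass goes locally extinct (initial).
Round 2 — checking thresholds:
  copepods: 1 of 5 neighbours < 5, below threshold.
  jellies: 1 of 2 neighbours ≥ 1, goes locally extinct.
Round 3 — no new extinctions; cascade stops.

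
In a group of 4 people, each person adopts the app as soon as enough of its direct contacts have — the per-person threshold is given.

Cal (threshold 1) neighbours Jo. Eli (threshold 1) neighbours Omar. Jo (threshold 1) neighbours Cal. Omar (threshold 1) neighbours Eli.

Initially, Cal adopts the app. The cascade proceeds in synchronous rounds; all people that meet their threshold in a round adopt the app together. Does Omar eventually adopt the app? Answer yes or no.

no

Round 1 — Cal adopts the app (initial).
Round 2 — checking thresholds:
  Jo: 1 of 1 neighbours ≥ 1, adopts the app.
Round 3 — no new adoptions; cascade stops.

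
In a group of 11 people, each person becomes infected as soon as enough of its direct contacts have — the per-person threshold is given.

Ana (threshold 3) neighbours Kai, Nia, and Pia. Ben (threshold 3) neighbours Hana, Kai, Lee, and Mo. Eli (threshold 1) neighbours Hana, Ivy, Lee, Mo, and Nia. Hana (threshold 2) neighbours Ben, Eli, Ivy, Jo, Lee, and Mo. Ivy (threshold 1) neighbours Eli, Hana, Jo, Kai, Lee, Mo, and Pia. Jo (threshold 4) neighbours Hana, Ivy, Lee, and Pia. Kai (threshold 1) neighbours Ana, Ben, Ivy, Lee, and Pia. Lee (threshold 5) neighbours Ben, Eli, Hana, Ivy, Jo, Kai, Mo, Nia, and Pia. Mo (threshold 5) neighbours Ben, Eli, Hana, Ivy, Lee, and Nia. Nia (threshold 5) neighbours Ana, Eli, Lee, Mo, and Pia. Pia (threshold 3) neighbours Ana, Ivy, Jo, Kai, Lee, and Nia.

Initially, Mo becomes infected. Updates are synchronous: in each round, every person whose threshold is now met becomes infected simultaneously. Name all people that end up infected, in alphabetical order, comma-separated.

Round 1 — Mo becomes infected (initial).
Round 2 — checking thresholds:
  Ben: 1 of 4 neighbours < 3, below threshold.
  Eli: 1 of 5 neighbours ≥ 1, becomes infected.
  Hana: 1 of 6 neighbours < 2, below threshold.
  Ivy: 1 of 7 neighbours ≥ 1, becomes infected.
  Lee: 1 of 9 neighbours < 5, below threshold.
  Nia: 1 of 5 neighbours < 5, below threshold.
Round 3 — checking thresholds:
  Ben: 1 of 4 neighbours < 3, below threshold.
  Hana: 3 of 6 neighbours ≥ 2, becomes infected.
  Jo: 1 of 4 neighbours < 4, below threshold.
  Kai: 1 of 5 neighbours ≥ 1, becomes infected.
  Lee: 3 of 9 neighbours < 5, below threshold.
  Nia: 2 of 5 neighbours < 5, below threshold.
  Pia: 1 of 6 neighbours < 3, below threshold.
Round 4 — checking thresholds:
  Ana: 1 of 3 neighbours < 3, below threshold.
  Ben: 3 of 4 neighbours ≥ 3, becomes infected.
  Jo: 2 of 4 neighbours < 4, below threshold.
  Lee: 5 of 9 neighbours ≥ 5, becomes infected.
  Nia: 2 of 5 neighbours < 5, below threshold.
  Pia: 2 of 6 neighbours < 3, below threshold.
Round 5 — checking thresholds:
  Ana: 1 of 3 neighbours < 3, below threshold.
  Jo: 3 of 4 neighbours < 4, below threshold.
  Nia: 3 of 5 neighbours < 5, below threshold.
  Pia: 3 of 6 neighbours ≥ 3, becomes infected.
Round 6 — checking thresholds:
  Ana: 2 of 3 neighbours < 3, below threshold.
  Jo: 4 of 4 neighbours ≥ 4, becomes infected.
  Nia: 4 of 5 neighbours < 5, below threshold.
Round 7 — no new infections; cascade stops.

Ben, Eli, Hana, Ivy, Jo, Kai, Lee, Mo, Pia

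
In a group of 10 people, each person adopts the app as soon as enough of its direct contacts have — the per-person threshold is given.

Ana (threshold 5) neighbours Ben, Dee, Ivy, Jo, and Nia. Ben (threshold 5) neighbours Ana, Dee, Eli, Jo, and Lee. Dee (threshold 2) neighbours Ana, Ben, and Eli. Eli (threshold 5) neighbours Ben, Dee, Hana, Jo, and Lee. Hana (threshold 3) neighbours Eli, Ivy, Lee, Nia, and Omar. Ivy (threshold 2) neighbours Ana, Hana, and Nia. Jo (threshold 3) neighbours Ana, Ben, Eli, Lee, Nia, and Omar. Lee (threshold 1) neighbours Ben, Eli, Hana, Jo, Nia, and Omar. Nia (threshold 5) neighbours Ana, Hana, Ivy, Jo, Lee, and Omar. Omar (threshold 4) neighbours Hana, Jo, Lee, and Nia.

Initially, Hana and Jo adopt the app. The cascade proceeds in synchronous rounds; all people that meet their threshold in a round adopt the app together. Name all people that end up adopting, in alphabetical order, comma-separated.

Round 1 — Hana, Jo adopt the app (initial).
Round 2 — checking thresholds:
  Ana: 1 of 5 neighbours < 5, below threshold.
  Ben: 1 of 5 neighbours < 5, below threshold.
  Eli: 2 of 5 neighbours < 5, below threshold.
  Ivy: 1 of 3 neighbours < 2, below threshold.
  Lee: 2 of 6 neighbours ≥ 1, adopts the app.
  Nia: 2 of 6 neighbours < 5, below threshold.
  Omar: 2 of 4 neighbours < 4, below threshold.
Round 3 — no new adoptions; cascade stops.

Hana, Jo, Lee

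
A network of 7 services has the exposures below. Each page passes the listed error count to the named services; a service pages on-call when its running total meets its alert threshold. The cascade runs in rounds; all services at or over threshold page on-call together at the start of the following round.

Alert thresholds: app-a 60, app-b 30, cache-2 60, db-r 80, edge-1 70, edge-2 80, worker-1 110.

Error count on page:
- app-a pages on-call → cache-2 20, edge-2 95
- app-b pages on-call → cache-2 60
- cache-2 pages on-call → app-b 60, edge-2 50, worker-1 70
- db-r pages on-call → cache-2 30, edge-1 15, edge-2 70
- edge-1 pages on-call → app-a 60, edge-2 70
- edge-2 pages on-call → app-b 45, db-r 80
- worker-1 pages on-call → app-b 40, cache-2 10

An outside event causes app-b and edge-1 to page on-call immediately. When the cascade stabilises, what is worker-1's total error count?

70

Round 1 — app-b, edge-1 page on-call (initial).
  app-a: +60 → 60 ≥ 60
  cache-2: +60 → 60 ≥ 60
  edge-2: +70 → 70 < 80
Round 2 — app-a, cache-2 page on-call.
  edge-2: +95+50 → 215 ≥ 80
  worker-1: +70 → 70 < 110
Round 3 — edge-2 pages on-call.
  db-r: +80 → 80 ≥ 80
Round 4 — db-r pages on-call.
No further pages.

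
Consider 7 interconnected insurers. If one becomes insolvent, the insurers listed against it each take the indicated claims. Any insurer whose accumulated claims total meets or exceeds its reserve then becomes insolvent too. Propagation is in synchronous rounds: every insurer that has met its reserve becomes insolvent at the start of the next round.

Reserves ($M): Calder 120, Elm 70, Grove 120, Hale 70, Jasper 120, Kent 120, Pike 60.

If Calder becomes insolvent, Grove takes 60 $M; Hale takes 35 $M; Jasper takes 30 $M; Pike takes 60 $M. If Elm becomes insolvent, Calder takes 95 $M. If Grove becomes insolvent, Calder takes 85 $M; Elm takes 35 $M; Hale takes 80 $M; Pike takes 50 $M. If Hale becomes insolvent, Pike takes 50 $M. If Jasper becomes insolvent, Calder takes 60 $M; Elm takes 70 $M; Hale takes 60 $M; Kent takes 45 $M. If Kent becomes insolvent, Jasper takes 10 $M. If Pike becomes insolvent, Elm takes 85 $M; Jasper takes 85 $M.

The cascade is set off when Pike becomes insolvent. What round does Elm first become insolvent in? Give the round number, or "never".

2

Round 1 — Pike becomes insolvent (initial).
  Elm: +85 → 85 ≥ 70
  Jasper: +85 → 85 < 120
Round 2 — Elm becomes insolvent.
  Calder: +95 → 95 < 120
No further insolvencies.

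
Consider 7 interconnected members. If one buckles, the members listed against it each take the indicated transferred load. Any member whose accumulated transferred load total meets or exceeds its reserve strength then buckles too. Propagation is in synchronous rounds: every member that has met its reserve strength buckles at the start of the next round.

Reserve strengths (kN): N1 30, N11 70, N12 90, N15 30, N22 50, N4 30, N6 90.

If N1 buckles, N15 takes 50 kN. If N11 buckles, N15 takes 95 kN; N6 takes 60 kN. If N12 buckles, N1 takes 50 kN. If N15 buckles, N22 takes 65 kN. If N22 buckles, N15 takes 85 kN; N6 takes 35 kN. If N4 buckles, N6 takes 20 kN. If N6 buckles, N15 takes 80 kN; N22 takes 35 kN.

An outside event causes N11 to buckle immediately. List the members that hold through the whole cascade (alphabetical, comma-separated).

Round 1 — N11 buckles (initial).
  N15: +95 → 95 ≥ 30
  N6: +60 → 60 < 90
Round 2 — N15 buckles.
  N22: +65 → 65 ≥ 50
Round 3 — N22 buckles.
  N6: +35 → 95 ≥ 90
Round 4 — N6 buckles.
No further bucklings.

N1, N12, N4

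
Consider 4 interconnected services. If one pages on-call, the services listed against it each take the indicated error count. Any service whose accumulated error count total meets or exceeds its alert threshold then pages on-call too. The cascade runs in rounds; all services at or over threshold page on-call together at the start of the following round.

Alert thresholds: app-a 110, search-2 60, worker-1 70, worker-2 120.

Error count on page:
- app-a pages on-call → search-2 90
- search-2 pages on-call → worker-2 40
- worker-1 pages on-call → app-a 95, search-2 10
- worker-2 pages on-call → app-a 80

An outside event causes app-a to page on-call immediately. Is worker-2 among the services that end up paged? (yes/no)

Round 1 — app-a pages on-call (initial).
  search-2: +90 → 90 ≥ 60
Round 2 — search-2 pages on-call.
  worker-2: +40 → 40 < 120
No further pages.

no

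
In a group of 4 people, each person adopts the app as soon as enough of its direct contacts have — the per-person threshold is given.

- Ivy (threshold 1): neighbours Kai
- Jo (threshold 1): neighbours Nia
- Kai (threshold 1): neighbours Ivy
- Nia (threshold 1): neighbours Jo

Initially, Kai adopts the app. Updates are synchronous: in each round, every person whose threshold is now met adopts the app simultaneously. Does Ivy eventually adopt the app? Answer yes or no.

yes

Round 1 — Kai adopts the app (initial).
Round 2 — checking thresholds:
  Ivy: 1 of 1 neighbours ≥ 1, adopts the app.
Round 3 — no new adoptions; cascade stops.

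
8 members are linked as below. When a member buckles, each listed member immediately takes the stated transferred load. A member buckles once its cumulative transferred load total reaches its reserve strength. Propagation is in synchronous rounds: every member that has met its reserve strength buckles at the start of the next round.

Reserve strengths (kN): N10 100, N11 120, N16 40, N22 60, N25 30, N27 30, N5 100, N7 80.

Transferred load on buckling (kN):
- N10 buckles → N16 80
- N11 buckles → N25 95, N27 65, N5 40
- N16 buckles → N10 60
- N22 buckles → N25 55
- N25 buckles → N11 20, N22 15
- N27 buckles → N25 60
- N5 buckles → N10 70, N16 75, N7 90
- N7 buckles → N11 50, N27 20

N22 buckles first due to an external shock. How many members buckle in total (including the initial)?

2

Round 1 — N22 buckles (initial).
  N25: +55 → 55 ≥ 30
Round 2 — N25 buckles.
  N11: +20 → 20 < 120
No further bucklings.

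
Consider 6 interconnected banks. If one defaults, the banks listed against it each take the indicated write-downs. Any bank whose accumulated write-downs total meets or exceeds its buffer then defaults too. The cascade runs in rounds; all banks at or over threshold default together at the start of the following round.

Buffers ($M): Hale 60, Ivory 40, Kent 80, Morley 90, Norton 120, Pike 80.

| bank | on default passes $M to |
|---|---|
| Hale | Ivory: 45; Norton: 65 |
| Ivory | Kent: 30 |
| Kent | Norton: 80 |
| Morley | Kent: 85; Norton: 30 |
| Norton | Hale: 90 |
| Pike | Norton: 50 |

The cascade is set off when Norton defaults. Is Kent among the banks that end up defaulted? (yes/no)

no

Round 1 — Norton defaults (initial).
  Hale: +90 → 90 ≥ 60
Round 2 — Hale defaults.
  Ivory: +45 → 45 ≥ 40
Round 3 — Ivory defaults.
  Kent: +30 → 30 < 80
No further defaults.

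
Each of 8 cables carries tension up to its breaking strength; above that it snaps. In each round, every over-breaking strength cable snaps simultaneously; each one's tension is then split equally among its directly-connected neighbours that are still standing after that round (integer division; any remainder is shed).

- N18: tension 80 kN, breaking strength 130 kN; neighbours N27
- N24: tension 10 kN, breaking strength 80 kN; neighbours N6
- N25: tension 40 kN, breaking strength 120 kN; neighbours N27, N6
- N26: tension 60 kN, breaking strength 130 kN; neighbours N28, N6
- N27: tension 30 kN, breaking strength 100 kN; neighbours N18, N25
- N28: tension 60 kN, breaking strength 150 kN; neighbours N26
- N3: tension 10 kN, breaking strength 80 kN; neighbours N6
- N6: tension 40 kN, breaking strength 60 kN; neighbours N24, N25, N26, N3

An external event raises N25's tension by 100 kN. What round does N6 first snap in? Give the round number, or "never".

Round 1 — N25 at 140 > 120. N25 snaps.
  N25 sheds 140 kN to N27, N6: 70 each.
    N27: 30+70 = 100 ≤ 100
    N6: 40+70 = 110 > 60
Round 2 — N6 snaps.
  N6 sheds 110 kN to N24, N26, N3: 36 each (2 lost).
    N24: 10+36 = 46 ≤ 80
    N26: 60+36 = 96 ≤ 130
    N3: 10+36 = 46 ≤ 80
No further breaks.

2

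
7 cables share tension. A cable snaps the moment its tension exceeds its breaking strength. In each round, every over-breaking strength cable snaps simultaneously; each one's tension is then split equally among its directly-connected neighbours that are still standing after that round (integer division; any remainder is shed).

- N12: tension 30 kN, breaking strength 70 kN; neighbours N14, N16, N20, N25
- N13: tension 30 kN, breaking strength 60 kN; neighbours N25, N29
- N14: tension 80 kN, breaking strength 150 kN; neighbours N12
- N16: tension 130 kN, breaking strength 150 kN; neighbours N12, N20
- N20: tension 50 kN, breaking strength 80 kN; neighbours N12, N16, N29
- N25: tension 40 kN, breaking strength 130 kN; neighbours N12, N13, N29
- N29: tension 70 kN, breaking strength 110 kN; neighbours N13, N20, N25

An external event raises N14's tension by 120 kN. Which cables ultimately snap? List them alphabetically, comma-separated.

Round 1 — N14 at 200 > 150. N14 snaps.
  N14 sheds 200 kN to N12: 200 each.
    N12: 30+200 = 230 > 70
Round 2 — N12 snaps.
  N12 sheds 230 kN to N16, N20, N25: 76 each (2 lost).
    N16: 130+76 = 206 > 150
    N20: 50+76 = 126 > 80
    N25: 40+76 = 116 ≤ 130
Round 3 — N16, N20 snap.
  N16 sheds 206 kN: no online neighbours, lost.
  N20 sheds 126 kN to N29: 126 each.
    N29: 70+126 = 196 > 110
Round 4 — N29 snaps.
  N29 sheds 196 kN to N13, N25: 98 each.
    N13: 30+98 = 128 > 60
    N25: 116+98 = 214 > 130
Round 5 — N13, N25 snap.
  N13 sheds 128 kN: no online neighbours, lost.
  N25 sheds 214 kN: no online neighbours, lost.
No further breaks.

N12, N13, N14, N16, N20, N25, N29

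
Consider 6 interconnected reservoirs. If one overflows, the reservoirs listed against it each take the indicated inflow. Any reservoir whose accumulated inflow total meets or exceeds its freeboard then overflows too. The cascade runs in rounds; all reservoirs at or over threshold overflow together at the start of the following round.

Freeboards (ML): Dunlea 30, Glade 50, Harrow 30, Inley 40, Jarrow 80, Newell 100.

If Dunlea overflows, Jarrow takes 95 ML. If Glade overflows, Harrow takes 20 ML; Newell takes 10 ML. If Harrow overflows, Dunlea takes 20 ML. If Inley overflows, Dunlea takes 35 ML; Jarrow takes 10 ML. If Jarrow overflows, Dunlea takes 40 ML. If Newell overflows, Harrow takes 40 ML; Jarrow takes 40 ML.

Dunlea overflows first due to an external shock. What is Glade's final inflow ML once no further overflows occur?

0

Round 1 — Dunlea overflows (initial).
  Jarrow: +95 → 95 ≥ 80
Round 2 — Jarrow overflows.
No further overflows.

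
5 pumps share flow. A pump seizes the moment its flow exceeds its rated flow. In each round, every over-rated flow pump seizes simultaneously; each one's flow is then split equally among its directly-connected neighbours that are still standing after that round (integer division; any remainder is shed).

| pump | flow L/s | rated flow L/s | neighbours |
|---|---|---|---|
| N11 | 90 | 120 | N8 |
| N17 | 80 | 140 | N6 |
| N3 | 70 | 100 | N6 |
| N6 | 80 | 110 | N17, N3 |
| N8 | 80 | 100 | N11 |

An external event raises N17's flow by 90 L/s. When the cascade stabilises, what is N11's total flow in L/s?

Round 1 — N17 at 170 > 140. N17 seizes.
  N17 sheds 170 L/s to N6: 170 each.
    N6: 80+170 = 250 > 110
Round 2 — N6 seizes.
  N6 sheds 250 L/s to N3: 250 each.
    N3: 70+250 = 320 > 100
Round 3 — N3 seizes.
  N3 sheds 320 L/s: no online neighbours, lost.
No further seizures.

90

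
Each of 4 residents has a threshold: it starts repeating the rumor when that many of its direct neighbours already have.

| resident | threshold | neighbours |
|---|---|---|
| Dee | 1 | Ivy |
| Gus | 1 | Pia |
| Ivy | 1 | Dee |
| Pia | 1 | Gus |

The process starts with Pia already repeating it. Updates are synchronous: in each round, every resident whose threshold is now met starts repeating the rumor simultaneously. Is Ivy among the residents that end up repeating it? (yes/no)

no

Round 1 — Pia starts repeating the rumor (initial).
Round 2 — checking thresholds:
  Gus: 1 of 1 neighbours ≥ 1, starts repeating the rumor.
Round 3 — no new spreads; cascade stops.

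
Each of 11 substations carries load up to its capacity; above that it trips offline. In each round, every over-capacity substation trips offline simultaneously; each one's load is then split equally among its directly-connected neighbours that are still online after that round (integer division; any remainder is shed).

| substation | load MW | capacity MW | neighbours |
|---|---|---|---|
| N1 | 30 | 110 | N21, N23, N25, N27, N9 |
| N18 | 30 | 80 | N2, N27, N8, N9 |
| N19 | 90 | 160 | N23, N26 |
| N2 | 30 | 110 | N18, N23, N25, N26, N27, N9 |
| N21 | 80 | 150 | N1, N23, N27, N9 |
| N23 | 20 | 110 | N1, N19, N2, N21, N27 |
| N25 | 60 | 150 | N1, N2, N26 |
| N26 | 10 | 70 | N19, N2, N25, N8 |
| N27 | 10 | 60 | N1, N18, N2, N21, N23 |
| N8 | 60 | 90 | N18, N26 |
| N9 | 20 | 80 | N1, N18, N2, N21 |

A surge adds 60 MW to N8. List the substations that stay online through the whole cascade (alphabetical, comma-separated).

N1, N19, N2, N21, N23, N25, N26, N27, N9

Round 1 — N8 at 120 > 90. N8 trips offline.
  N8 sheds 120 MW to N18, N26: 60 each.
    N18: 30+60 = 90 > 80
    N26: 10+60 = 70 ≤ 70
Round 2 — N18 trips offline.
  N18 sheds 90 MW to N2, N27, N9: 30 each.
    N2: 30+30 = 60 ≤ 110
    N27: 10+30 = 40 ≤ 60
    N9: 20+30 = 50 ≤ 80
No further trips.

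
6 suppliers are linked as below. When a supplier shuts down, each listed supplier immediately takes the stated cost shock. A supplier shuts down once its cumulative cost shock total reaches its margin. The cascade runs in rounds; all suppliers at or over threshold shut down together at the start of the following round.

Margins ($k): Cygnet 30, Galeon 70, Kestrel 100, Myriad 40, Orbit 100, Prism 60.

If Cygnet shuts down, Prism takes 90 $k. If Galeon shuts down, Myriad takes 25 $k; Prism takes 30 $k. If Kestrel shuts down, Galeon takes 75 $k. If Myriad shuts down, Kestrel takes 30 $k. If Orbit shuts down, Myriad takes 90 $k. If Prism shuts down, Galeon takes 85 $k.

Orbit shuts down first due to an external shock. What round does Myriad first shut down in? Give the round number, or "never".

Round 1 — Orbit shuts down (initial).
  Myriad: +90 → 90 ≥ 40
Round 2 — Myriad shuts down.
  Kestrel: +30 → 30 < 100
No further shutdowns.

2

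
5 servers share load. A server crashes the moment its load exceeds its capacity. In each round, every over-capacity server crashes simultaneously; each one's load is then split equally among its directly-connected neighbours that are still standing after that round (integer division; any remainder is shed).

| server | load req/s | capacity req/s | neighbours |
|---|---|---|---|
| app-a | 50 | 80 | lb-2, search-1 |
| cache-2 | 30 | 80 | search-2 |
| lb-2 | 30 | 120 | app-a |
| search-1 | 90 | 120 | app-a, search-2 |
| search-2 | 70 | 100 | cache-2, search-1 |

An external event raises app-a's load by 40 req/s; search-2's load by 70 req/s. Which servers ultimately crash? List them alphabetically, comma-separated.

app-a, cache-2, search-1, search-2

Round 1 — app-a at 90 > 80; search-2 at 140 > 100. app-a, search-2 crash.
  app-a sheds 90 req/s to lb-2, search-1: 45 each.
    lb-2: 30+45 = 75 ≤ 120
    search-1: 90+45 = 135 > 120
  search-2 sheds 140 req/s to cache-2, search-1: 70 each.
    cache-2: 30+70 = 100 > 80
    search-1: 135+70 = 205 > 120
Round 2 — cache-2, search-1 crash.
  cache-2 sheds 100 req/s: no online neighbours, lost.
  search-1 sheds 205 req/s: no online neighbours, lost.
No further crashes.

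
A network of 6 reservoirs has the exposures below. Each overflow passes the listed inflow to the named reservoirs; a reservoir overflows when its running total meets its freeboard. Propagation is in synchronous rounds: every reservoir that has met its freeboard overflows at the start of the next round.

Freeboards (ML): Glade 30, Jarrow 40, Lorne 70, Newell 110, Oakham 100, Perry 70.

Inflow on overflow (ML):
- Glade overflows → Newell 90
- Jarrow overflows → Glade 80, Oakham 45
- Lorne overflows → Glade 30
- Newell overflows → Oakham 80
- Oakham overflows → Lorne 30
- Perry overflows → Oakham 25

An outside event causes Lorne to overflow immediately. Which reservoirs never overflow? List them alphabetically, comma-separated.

Jarrow, Newell, Oakham, Perry

Round 1 — Lorne overflows (initial).
  Glade: +30 → 30 ≥ 30
Round 2 — Glade overflows.
  Newell: +90 → 90 < 110
No further overflows.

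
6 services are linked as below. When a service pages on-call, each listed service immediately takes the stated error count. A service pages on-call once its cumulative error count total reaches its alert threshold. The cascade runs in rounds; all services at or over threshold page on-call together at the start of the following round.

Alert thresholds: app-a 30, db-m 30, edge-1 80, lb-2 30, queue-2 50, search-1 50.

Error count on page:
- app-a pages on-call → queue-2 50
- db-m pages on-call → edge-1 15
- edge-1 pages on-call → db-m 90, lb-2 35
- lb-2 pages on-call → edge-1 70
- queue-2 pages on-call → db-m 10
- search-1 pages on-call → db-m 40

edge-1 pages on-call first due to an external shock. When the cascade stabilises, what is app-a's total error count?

0

Round 1 — edge-1 pages on-call (initial).
  db-m: +90 → 90 ≥ 30
  lb-2: +35 → 35 ≥ 30
Round 2 — db-m, lb-2 page on-call.
No further pages.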